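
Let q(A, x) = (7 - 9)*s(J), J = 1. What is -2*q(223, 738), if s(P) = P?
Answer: 4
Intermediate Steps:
q(A, x) = -2 (q(A, x) = (7 - 9)*1 = -2*1 = -2)
-2*q(223, 738) = -2*(-2) = 4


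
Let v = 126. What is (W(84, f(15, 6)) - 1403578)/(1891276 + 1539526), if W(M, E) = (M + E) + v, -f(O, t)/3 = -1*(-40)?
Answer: -701744/1715401 ≈ -0.40908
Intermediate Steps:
f(O, t) = -120 (f(O, t) = -(-3)*(-40) = -3*40 = -120)
W(M, E) = 126 + E + M (W(M, E) = (M + E) + 126 = (E + M) + 126 = 126 + E + M)
(W(84, f(15, 6)) - 1403578)/(1891276 + 1539526) = ((126 - 120 + 84) - 1403578)/(1891276 + 1539526) = (90 - 1403578)/3430802 = -1403488*1/3430802 = -701744/1715401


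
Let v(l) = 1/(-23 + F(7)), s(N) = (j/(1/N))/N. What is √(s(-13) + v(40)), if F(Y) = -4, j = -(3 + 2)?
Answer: 2*I*√102/9 ≈ 2.2443*I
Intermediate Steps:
j = -5 (j = -1*5 = -5)
s(N) = -5 (s(N) = (-5*N)/N = -5)
v(l) = -1/27 (v(l) = 1/(-23 - 4) = 1/(-27) = -1/27)
√(s(-13) + v(40)) = √(-5 - 1/27) = √(-136/27) = 2*I*√102/9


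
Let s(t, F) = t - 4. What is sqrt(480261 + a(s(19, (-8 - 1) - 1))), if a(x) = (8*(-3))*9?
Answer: sqrt(480045) ≈ 692.85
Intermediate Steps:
s(t, F) = -4 + t
a(x) = -216 (a(x) = -24*9 = -216)
sqrt(480261 + a(s(19, (-8 - 1) - 1))) = sqrt(480261 - 216) = sqrt(480045)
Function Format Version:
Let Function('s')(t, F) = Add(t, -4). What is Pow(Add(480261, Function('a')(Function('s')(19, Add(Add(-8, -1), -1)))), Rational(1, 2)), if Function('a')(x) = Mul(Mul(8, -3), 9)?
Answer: Pow(480045, Rational(1, 2)) ≈ 692.85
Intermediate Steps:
Function('s')(t, F) = Add(-4, t)
Function('a')(x) = -216 (Function('a')(x) = Mul(-24, 9) = -216)
Pow(Add(480261, Function('a')(Function('s')(19, Add(Add(-8, -1), -1)))), Rational(1, 2)) = Pow(Add(480261, -216), Rational(1, 2)) = Pow(480045, Rational(1, 2))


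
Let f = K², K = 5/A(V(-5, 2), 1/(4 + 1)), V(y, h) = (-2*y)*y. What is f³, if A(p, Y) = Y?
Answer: 244140625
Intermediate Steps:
V(y, h) = -2*y²
K = 25 (K = 5/(1/(4 + 1)) = 5/(1/5) = 5/(⅕) = 5*5 = 25)
f = 625 (f = 25² = 625)
f³ = 625³ = 244140625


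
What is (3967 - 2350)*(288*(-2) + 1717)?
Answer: 1844997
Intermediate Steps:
(3967 - 2350)*(288*(-2) + 1717) = 1617*(-576 + 1717) = 1617*1141 = 1844997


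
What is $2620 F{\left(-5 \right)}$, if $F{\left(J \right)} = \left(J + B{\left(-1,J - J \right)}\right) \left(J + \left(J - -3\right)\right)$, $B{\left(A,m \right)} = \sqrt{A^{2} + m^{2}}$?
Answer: $73360$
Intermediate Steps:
$F{\left(J \right)} = \left(1 + J\right) \left(3 + 2 J\right)$ ($F{\left(J \right)} = \left(J + \sqrt{\left(-1\right)^{2} + \left(J - J\right)^{2}}\right) \left(J + \left(J - -3\right)\right) = \left(J + \sqrt{1 + 0^{2}}\right) \left(J + \left(J + 3\right)\right) = \left(J + \sqrt{1 + 0}\right) \left(J + \left(3 + J\right)\right) = \left(J + \sqrt{1}\right) \left(3 + 2 J\right) = \left(J + 1\right) \left(3 + 2 J\right) = \left(1 + J\right) \left(3 + 2 J\right)$)
$2620 F{\left(-5 \right)} = 2620 \left(3 + 2 \left(-5\right)^{2} + 5 \left(-5\right)\right) = 2620 \left(3 + 2 \cdot 25 - 25\right) = 2620 \left(3 + 50 - 25\right) = 2620 \cdot 28 = 73360$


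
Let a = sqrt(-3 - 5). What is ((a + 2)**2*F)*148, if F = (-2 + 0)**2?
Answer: -2368 + 4736*I*sqrt(2) ≈ -2368.0 + 6697.7*I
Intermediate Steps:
a = 2*I*sqrt(2) (a = sqrt(-8) = 2*I*sqrt(2) ≈ 2.8284*I)
F = 4 (F = (-2)**2 = 4)
((a + 2)**2*F)*148 = ((2*I*sqrt(2) + 2)**2*4)*148 = ((2 + 2*I*sqrt(2))**2*4)*148 = (4*(2 + 2*I*sqrt(2))**2)*148 = 592*(2 + 2*I*sqrt(2))**2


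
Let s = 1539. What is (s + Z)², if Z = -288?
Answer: 1565001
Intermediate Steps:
(s + Z)² = (1539 - 288)² = 1251² = 1565001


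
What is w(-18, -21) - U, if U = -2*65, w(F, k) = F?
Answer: 112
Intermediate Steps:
U = -130
w(-18, -21) - U = -18 - 1*(-130) = -18 + 130 = 112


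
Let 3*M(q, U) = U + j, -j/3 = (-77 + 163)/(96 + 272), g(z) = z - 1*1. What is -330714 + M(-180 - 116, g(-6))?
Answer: -182555545/552 ≈ -3.3072e+5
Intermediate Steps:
g(z) = -1 + z (g(z) = z - 1 = -1 + z)
j = -129/184 (j = -3*(-77 + 163)/(96 + 272) = -258/368 = -3*43/184 = -129/184 ≈ -0.70109)
M(q, U) = -43/184 + U/3 (M(q, U) = (U - 129/184)/3 = (-129/184 + U)/3 = -43/184 + U/3)
-330714 + M(-180 - 116, g(-6)) = -330714 + (-43/184 + (-1 - 6)/3) = -330714 + (-43/184 + (⅓)*(-7)) = -330714 + (-43/184 - 7/3) = -330714 - 1417/552 = -182555545/552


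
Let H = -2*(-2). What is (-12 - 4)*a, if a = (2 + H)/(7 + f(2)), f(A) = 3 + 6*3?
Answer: -24/7 ≈ -3.4286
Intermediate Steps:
H = 4
f(A) = 21 (f(A) = 3 + 18 = 21)
a = 3/14 (a = (2 + 4)/(7 + 21) = 6/28 = 6*(1/28) = 3/14 ≈ 0.21429)
(-12 - 4)*a = (-12 - 4)*(3/14) = -16*3/14 = -24/7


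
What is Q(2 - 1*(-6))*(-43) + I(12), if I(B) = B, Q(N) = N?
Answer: -332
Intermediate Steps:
Q(2 - 1*(-6))*(-43) + I(12) = (2 - 1*(-6))*(-43) + 12 = (2 + 6)*(-43) + 12 = 8*(-43) + 12 = -344 + 12 = -332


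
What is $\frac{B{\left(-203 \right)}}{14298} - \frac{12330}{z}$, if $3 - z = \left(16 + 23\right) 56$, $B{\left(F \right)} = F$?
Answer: $\frac{58617199}{10394646} \approx 5.6392$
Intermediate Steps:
$z = -2181$ ($z = 3 - \left(16 + 23\right) 56 = 3 - 39 \cdot 56 = 3 - 2184 = -2181$)
$\frac{B{\left(-203 \right)}}{14298} - \frac{12330}{z} = - \frac{203}{14298} - \frac{12330}{-2181} = \left(-203\right) \frac{1}{14298} - - \frac{4110}{727} = - \frac{203}{14298} + \frac{4110}{727} = \frac{58617199}{10394646}$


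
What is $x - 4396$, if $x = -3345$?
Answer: $-7741$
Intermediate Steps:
$x - 4396 = -3345 - 4396 = -7741$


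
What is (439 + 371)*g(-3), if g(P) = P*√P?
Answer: -2430*I*√3 ≈ -4208.9*I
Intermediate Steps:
g(P) = P^(3/2)
(439 + 371)*g(-3) = (439 + 371)*(-3)^(3/2) = 810*(-3*I*√3) = -2430*I*√3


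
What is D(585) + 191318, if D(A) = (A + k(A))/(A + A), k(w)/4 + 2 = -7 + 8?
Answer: 223842641/1170 ≈ 1.9132e+5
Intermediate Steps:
k(w) = -4 (k(w) = -8 + 4*(-7 + 8) = -8 + 4*1 = -8 + 4 = -4)
D(A) = (-4 + A)/(2*A) (D(A) = (A - 4)/(A + A) = (-4 + A)/((2*A)) = (-4 + A)*(1/(2*A)) = (-4 + A)/(2*A))
D(585) + 191318 = (½)*(-4 + 585)/585 + 191318 = (½)*(1/585)*581 + 191318 = 581/1170 + 191318 = 223842641/1170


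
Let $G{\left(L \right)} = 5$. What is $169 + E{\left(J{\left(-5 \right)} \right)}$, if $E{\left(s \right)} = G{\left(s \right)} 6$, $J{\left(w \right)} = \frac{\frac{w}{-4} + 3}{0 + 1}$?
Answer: $199$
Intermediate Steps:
$J{\left(w \right)} = 3 - \frac{w}{4}$ ($J{\left(w \right)} = \frac{w \left(- \frac{1}{4}\right) + 3}{1} = \left(- \frac{w}{4} + 3\right) 1 = \left(3 - \frac{w}{4}\right) 1 = 3 - \frac{w}{4}$)
$E{\left(s \right)} = 30$ ($E{\left(s \right)} = 5 \cdot 6 = 30$)
$169 + E{\left(J{\left(-5 \right)} \right)} = 169 + 30 = 199$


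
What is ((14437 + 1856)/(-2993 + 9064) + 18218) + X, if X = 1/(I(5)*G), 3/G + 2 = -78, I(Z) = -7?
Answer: 2323458871/127491 ≈ 18225.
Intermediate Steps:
G = -3/80 (G = 3/(-2 - 78) = 3/(-80) = 3*(-1/80) = -3/80 ≈ -0.037500)
X = 80/21 (X = 1/(-7*(-3/80)) = 1/(21/80) = 80/21 ≈ 3.8095)
((14437 + 1856)/(-2993 + 9064) + 18218) + X = ((14437 + 1856)/(-2993 + 9064) + 18218) + 80/21 = (16293/6071 + 18218) + 80/21 = 110617771/6071 + 80/21 = 2323458871/127491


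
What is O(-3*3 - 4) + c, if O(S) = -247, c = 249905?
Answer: 249658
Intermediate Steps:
O(-3*3 - 4) + c = -247 + 249905 = 249658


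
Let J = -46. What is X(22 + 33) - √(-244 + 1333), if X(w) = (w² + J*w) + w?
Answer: 517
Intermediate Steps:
X(w) = w² - 45*w (X(w) = (w² - 46*w) + w = w² - 45*w)
X(22 + 33) - √(-244 + 1333) = (22 + 33)*(-45 + (22 + 33)) - √(-244 + 1333) = 55*(-45 + 55) - √1089 = 55*10 - 1*33 = 550 - 33 = 517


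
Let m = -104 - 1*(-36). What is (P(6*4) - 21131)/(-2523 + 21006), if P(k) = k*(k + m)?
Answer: -22187/18483 ≈ -1.2004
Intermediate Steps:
m = -68 (m = -104 + 36 = -68)
P(k) = k*(-68 + k) (P(k) = k*(k - 68) = k*(-68 + k))
(P(6*4) - 21131)/(-2523 + 21006) = ((6*4)*(-68 + 6*4) - 21131)/(-2523 + 21006) = (24*(-68 + 24) - 21131)/18483 = (24*(-44) - 21131)*(1/18483) = (-1056 - 21131)*(1/18483) = -22187*1/18483 = -22187/18483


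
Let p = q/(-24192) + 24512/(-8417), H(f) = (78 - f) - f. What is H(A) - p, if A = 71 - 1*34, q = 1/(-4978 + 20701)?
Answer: 22129974083297/3201581158272 ≈ 6.9122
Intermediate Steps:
q = 1/15723 ≈ 6.3601e-5
A = 37 (A = 71 - 34 = 37)
H(f) = 78 - 2*f
p = -9323649450209/3201581158272 (p = (1/15723)/(-24192) + 24512/(-8417) = (1/15723)*(-1/24192) + 24512*(-1/8417) = -1/380370816 - 24512/8417 = -9323649450209/3201581158272 ≈ -2.9122)
H(A) - p = (78 - 2*37) - 1*(-9323649450209/3201581158272) = (78 - 74) + 9323649450209/3201581158272 = 4 + 9323649450209/3201581158272 = 22129974083297/3201581158272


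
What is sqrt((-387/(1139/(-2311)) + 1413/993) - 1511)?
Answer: I*sqrt(102958127878667)/377009 ≈ 26.914*I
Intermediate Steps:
sqrt((-387/(1139/(-2311)) + 1413/993) - 1511) = sqrt((-387/(1139*(-1/2311)) + 1413*(1/993)) - 1511) = sqrt((-387/(-1139/2311) + 471/331) - 1511) = sqrt((-387*(-2311/1139) + 471/331) - 1511) = sqrt((894357/1139 + 471/331) - 1511) = sqrt(296568636/377009 - 1511) = sqrt(-273091963/377009) = I*sqrt(102958127878667)/377009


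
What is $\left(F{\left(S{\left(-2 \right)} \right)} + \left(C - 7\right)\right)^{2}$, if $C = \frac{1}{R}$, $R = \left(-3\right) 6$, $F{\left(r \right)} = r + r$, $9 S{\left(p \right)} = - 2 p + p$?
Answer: $\frac{14161}{324} \approx 43.707$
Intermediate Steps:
$S{\left(p \right)} = - \frac{p}{9}$ ($S{\left(p \right)} = \frac{- 2 p + p}{9} = \frac{\left(-1\right) p}{9} = - \frac{p}{9}$)
$F{\left(r \right)} = 2 r$
$R = -18$
$C = - \frac{1}{18}$ ($C = \frac{1}{-18} = - \frac{1}{18} \approx -0.055556$)
$\left(F{\left(S{\left(-2 \right)} \right)} + \left(C - 7\right)\right)^{2} = \left(2 \left(\left(- \frac{1}{9}\right) \left(-2\right)\right) - \frac{127}{18}\right)^{2} = \left(2 \cdot \frac{2}{9} - \frac{127}{18}\right)^{2} = \left(\frac{4}{9} - \frac{127}{18}\right)^{2} = \left(- \frac{119}{18}\right)^{2} = \frac{14161}{324}$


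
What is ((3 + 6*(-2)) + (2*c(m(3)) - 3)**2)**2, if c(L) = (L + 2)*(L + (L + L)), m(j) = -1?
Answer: 5184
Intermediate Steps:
c(L) = 3*L*(2 + L) (c(L) = (2 + L)*(L + 2*L) = (2 + L)*(3*L) = 3*L*(2 + L))
((3 + 6*(-2)) + (2*c(m(3)) - 3)**2)**2 = ((3 + 6*(-2)) + (2*(3*(-1)*(2 - 1)) - 3)**2)**2 = ((3 - 12) + (2*(3*(-1)*1) - 3)**2)**2 = (-9 + (2*(-3) - 3)**2)**2 = (-9 + (-6 - 3)**2)**2 = (-9 + (-9)**2)**2 = (-9 + 81)**2 = 72**2 = 5184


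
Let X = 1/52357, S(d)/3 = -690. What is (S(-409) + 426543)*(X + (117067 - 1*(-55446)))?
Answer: 93511020309126/1277 ≈ 7.3227e+10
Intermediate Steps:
S(d) = -2070 (S(d) = 3*(-690) = -2070)
X = 1/52357 ≈ 1.9100e-5
(S(-409) + 426543)*(X + (117067 - 1*(-55446))) = (-2070 + 426543)*(1/52357 + (117067 - 1*(-55446))) = 424473*(1/52357 + (117067 + 55446)) = 424473*(1/52357 + 172513) = 424473*(9032263142/52357) = 93511020309126/1277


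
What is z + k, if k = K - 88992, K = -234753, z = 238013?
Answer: -85732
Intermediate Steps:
k = -323745 (k = -234753 - 88992 = -323745)
z + k = 238013 - 323745 = -85732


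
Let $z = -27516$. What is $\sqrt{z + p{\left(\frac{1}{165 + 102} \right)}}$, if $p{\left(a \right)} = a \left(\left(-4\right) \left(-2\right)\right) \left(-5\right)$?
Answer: $\frac{2 i \sqrt{490399701}}{267} \approx 165.88 i$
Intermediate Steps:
$p{\left(a \right)} = - 40 a$ ($p{\left(a \right)} = a 8 \left(-5\right) = 8 a \left(-5\right) = - 40 a$)
$\sqrt{z + p{\left(\frac{1}{165 + 102} \right)}} = \sqrt{-27516 - \frac{40}{165 + 102}} = \sqrt{-27516 - \frac{40}{267}} = \sqrt{- \frac{7346812}{267}} = \frac{2 i \sqrt{490399701}}{267}$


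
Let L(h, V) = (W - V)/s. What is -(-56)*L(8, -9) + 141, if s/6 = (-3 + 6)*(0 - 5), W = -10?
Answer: 6373/45 ≈ 141.62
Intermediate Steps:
s = -90 (s = 6*((-3 + 6)*(0 - 5)) = 6*(3*(-5)) = 6*(-15) = -90)
L(h, V) = 1/9 + V/90 (L(h, V) = (-10 - V)/(-90) = (-10 - V)*(-1/90) = 1/9 + V/90)
-(-56)*L(8, -9) + 141 = -(-56)*(1/9 + (1/90)*(-9)) + 141 = -(-56)*(1/9 - 1/10) + 141 = -(-56)/90 + 141 = -56*(-1/90) + 141 = 28/45 + 141 = 6373/45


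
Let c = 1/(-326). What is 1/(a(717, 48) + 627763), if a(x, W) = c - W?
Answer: 326/204635089 ≈ 1.5931e-6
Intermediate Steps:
c = -1/326 ≈ -0.0030675
a(x, W) = -1/326 - W
1/(a(717, 48) + 627763) = 1/((-1/326 - 1*48) + 627763) = 1/((-1/326 - 48) + 627763) = 1/(-15649/326 + 627763) = 1/(204635089/326) = 326/204635089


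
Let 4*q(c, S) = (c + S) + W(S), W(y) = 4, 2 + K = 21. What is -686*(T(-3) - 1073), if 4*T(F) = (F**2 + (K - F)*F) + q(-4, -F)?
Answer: 5965799/8 ≈ 7.4573e+5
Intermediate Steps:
K = 19 (K = -2 + 21 = 19)
q(c, S) = 1 + S/4 + c/4 (q(c, S) = ((c + S) + 4)/4 = ((S + c) + 4)/4 = (4 + S + c)/4 = 1 + S/4 + c/4)
T(F) = -F/16 + F**2/4 + F*(19 - F)/4 (T(F) = ((F**2 + (19 - F)*F) + (1 + (-F)/4 + (1/4)*(-4)))/4 = ((F**2 + F*(19 - F)) + (1 - F/4 - 1))/4 = ((F**2 + F*(19 - F)) - F/4)/4 = (F**2 - F/4 + F*(19 - F))/4 = -F/16 + F**2/4 + F*(19 - F)/4)
-686*(T(-3) - 1073) = -686*((75/16)*(-3) - 1073) = -686*(-225/16 - 1073) = -686*(-17393/16) = 5965799/8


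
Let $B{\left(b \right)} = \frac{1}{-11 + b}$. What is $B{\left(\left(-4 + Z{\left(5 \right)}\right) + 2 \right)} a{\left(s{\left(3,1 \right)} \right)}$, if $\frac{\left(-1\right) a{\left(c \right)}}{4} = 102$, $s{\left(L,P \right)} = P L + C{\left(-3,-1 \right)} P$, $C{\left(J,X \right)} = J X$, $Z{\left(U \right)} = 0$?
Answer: $\frac{408}{13} \approx 31.385$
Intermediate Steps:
$s{\left(L,P \right)} = 3 P + L P$ ($s{\left(L,P \right)} = P L + \left(-3\right) \left(-1\right) P = L P + 3 P = 3 P + L P$)
$a{\left(c \right)} = -408$ ($a{\left(c \right)} = \left(-4\right) 102 = -408$)
$B{\left(\left(-4 + Z{\left(5 \right)}\right) + 2 \right)} a{\left(s{\left(3,1 \right)} \right)} = \frac{1}{-11 + \left(\left(-4 + 0\right) + 2\right)} \left(-408\right) = \frac{1}{-11 + \left(-4 + 2\right)} \left(-408\right) = \frac{1}{-11 - 2} \left(-408\right) = \frac{1}{-13} \left(-408\right) = \left(- \frac{1}{13}\right) \left(-408\right) = \frac{408}{13}$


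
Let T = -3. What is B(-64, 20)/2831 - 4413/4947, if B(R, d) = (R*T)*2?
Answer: -3531185/4668319 ≈ -0.75641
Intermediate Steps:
B(R, d) = -6*R (B(R, d) = (R*(-3))*2 = -3*R*2 = -6*R)
B(-64, 20)/2831 - 4413/4947 = -6*(-64)/2831 - 4413/4947 = 384*(1/2831) - 4413*1/4947 = 384/2831 - 1471/1649 = -3531185/4668319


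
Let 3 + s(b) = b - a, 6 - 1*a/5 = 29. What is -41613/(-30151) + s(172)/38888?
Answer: 36972937/26648002 ≈ 1.3875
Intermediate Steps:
a = -115 (a = 30 - 5*29 = 30 - 145 = -115)
s(b) = 112 + b (s(b) = -3 + (b - 1*(-115)) = -3 + (b + 115) = -3 + (115 + b) = 112 + b)
-41613/(-30151) + s(172)/38888 = -41613/(-30151) + (112 + 172)/38888 = -41613*(-1/30151) + 284*(1/38888) = 3783/2741 + 71/9722 = 36972937/26648002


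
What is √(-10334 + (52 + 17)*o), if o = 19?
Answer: I*√9023 ≈ 94.99*I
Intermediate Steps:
√(-10334 + (52 + 17)*o) = √(-10334 + (52 + 17)*19) = √(-10334 + 69*19) = √(-10334 + 1311) = √(-9023) = I*√9023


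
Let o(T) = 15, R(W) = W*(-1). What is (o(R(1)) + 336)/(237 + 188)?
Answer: 351/425 ≈ 0.82588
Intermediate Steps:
R(W) = -W
(o(R(1)) + 336)/(237 + 188) = (15 + 336)/(237 + 188) = 351/425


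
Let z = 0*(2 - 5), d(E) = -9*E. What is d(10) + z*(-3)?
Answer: -90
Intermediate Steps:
z = 0 (z = 0*(-3) = 0)
d(10) + z*(-3) = -9*10 + 0*(-3) = -90 + 0 = -90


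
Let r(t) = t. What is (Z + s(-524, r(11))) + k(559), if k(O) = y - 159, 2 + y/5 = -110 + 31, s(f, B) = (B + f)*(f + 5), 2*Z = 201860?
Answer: 366613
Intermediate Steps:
Z = 100930 (Z = (½)*201860 = 100930)
s(f, B) = (5 + f)*(B + f) (s(f, B) = (B + f)*(5 + f) = (5 + f)*(B + f))
y = -405 (y = -10 + 5*(-110 + 31) = -10 + 5*(-79) = -10 - 395 = -405)
k(O) = -564 (k(O) = -405 - 159 = -564)
(Z + s(-524, r(11))) + k(559) = (100930 + ((-524)² + 5*11 + 5*(-524) + 11*(-524))) - 564 = (100930 + (274576 + 55 - 2620 - 5764)) - 564 = (100930 + 266247) - 564 = 367177 - 564 = 366613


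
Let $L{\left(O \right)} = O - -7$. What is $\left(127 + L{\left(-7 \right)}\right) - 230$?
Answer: $-103$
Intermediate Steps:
$L{\left(O \right)} = 7 + O$ ($L{\left(O \right)} = O + 7 = 7 + O$)
$\left(127 + L{\left(-7 \right)}\right) - 230 = \left(127 + \left(7 - 7\right)\right) - 230 = \left(127 + 0\right) - 230 = 127 - 230 = -103$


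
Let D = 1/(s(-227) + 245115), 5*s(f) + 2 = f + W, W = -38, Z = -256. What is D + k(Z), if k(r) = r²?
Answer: 80301785093/1225308 ≈ 65536.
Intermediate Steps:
s(f) = -8 + f/5 (s(f) = -⅖ + (f - 38)/5 = -⅖ + (-38 + f)/5 = -⅖ + (-38/5 + f/5) = -8 + f/5)
D = 5/1225308 (D = 1/((-8 + (⅕)*(-227)) + 245115) = 1/((-8 - 227/5) + 245115) = 1/(-267/5 + 245115) = 1/(1225308/5) = 5/1225308 ≈ 4.0806e-6)
D + k(Z) = 5/1225308 + (-256)² = 5/1225308 + 65536 = 80301785093/1225308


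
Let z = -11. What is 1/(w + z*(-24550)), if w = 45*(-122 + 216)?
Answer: 1/274280 ≈ 3.6459e-6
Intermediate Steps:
w = 4230 (w = 45*94 = 4230)
1/(w + z*(-24550)) = 1/(4230 - 11*(-24550)) = 1/(4230 + 270050) = 1/274280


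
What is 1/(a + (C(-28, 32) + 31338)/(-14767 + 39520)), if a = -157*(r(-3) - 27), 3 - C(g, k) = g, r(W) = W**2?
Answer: 24753/69983347 ≈ 0.00035370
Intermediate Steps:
C(g, k) = 3 - g
a = 2826 (a = -157*((-3)**2 - 27) = -157*(9 - 27) = -157*(-18) = 2826)
1/(a + (C(-28, 32) + 31338)/(-14767 + 39520)) = 1/(2826 + ((3 - 1*(-28)) + 31338)/(-14767 + 39520)) = 1/(2826 + ((3 + 28) + 31338)/24753) = 1/(2826 + (31 + 31338)*(1/24753)) = 1/(2826 + 31369*(1/24753)) = 1/(2826 + 31369/24753) = 1/(69983347/24753) = 24753/69983347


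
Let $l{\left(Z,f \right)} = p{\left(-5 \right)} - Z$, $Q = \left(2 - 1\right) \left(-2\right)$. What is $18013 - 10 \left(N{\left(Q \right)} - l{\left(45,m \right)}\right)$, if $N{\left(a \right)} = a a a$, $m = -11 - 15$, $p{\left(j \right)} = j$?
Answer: $17593$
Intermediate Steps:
$Q = -2$ ($Q = 1 \left(-2\right) = -2$)
$m = -26$
$N{\left(a \right)} = a^{3}$ ($N{\left(a \right)} = a^{2} a = a^{3}$)
$l{\left(Z,f \right)} = -5 - Z$
$18013 - 10 \left(N{\left(Q \right)} - l{\left(45,m \right)}\right) = 18013 - 10 \left(\left(-2\right)^{3} - \left(-5 - 45\right)\right) = 18013 - 10 \left(-8 - \left(-5 - 45\right)\right) = 18013 - 10 \left(-8 - -50\right) = 18013 - 10 \left(-8 + 50\right) = 18013 - 420 = 17593$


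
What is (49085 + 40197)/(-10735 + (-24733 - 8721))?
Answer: -89282/44189 ≈ -2.0205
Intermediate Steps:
(49085 + 40197)/(-10735 + (-24733 - 8721)) = 89282/(-10735 - 33454) = 89282/(-44189) = 89282*(-1/44189) = -89282/44189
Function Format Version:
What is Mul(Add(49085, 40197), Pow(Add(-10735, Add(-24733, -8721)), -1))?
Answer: Rational(-89282, 44189) ≈ -2.0205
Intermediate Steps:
Mul(Add(49085, 40197), Pow(Add(-10735, Add(-24733, -8721)), -1)) = Mul(89282, Pow(Add(-10735, -33454), -1)) = Mul(89282, Pow(-44189, -1)) = Mul(89282, Rational(-1, 44189)) = Rational(-89282, 44189)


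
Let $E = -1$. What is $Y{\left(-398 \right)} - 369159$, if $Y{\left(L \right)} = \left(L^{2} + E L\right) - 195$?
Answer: $-210552$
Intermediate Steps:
$Y{\left(L \right)} = -195 + L^{2} - L$ ($Y{\left(L \right)} = \left(L^{2} - L\right) - 195 = -195 + L^{2} - L$)
$Y{\left(-398 \right)} - 369159 = \left(-195 + \left(-398\right)^{2} - -398\right) - 369159 = \left(-195 + 158404 + 398\right) - 369159 = 158607 - 369159 = -210552$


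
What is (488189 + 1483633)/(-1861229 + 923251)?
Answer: -985911/468989 ≈ -2.1022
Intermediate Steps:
(488189 + 1483633)/(-1861229 + 923251) = 1971822/(-937978) = 1971822*(-1/937978) = -985911/468989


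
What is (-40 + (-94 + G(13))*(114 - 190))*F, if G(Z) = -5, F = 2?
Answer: 14968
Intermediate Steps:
(-40 + (-94 + G(13))*(114 - 190))*F = (-40 + (-94 - 5)*(114 - 190))*2 = (-40 - 99*(-76))*2 = (-40 + 7524)*2 = 7484*2 = 14968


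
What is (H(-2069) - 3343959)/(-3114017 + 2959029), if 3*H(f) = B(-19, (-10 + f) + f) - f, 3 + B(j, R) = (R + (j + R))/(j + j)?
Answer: 127041501/5889544 ≈ 21.571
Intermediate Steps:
B(j, R) = -3 + (j + 2*R)/(2*j) (B(j, R) = -3 + (R + (j + R))/(j + j) = -3 + (R + (R + j))/((2*j)) = -3 + (j + 2*R)*(1/(2*j)) = -3 + (j + 2*R)/(2*j))
H(f) = -25/38 - 7*f/19 (H(f) = ((-5/2 + ((-10 + f) + f)/(-19)) - f)/3 = ((-5/2 + (-10 + 2*f)*(-1/19)) - f)/3 = ((-5/2 + (10/19 - 2*f/19)) - f)/3 = ((-75/38 - 2*f/19) - f)/3 = (-75/38 - 21*f/19)/3 = -25/38 - 7*f/19)
(H(-2069) - 3343959)/(-3114017 + 2959029) = ((-25/38 - 7/19*(-2069)) - 3343959)/(-3114017 + 2959029) = ((-25/38 + 14483/19) - 3343959)/(-154988) = (28941/38 - 3343959)*(-1/154988) = -127041501/38*(-1/154988) = 127041501/5889544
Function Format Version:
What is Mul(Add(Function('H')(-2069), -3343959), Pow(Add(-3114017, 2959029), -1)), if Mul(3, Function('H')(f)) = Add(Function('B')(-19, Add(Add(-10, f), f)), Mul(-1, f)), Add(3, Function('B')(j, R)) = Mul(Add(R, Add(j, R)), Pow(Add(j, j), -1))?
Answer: Rational(127041501, 5889544) ≈ 21.571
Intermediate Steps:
Function('B')(j, R) = Add(-3, Mul(Rational(1, 2), Pow(j, -1), Add(j, Mul(2, R)))) (Function('B')(j, R) = Add(-3, Mul(Add(R, Add(j, R)), Pow(Add(j, j), -1))) = Add(-3, Mul(Add(R, Add(R, j)), Pow(Mul(2, j), -1))) = Add(-3, Mul(Add(j, Mul(2, R)), Mul(Rational(1, 2), Pow(j, -1)))) = Add(-3, Mul(Rational(1, 2), Pow(j, -1), Add(j, Mul(2, R)))))
Function('H')(f) = Add(Rational(-25, 38), Mul(Rational(-7, 19), f)) (Function('H')(f) = Mul(Rational(1, 3), Add(Add(Rational(-5, 2), Mul(Add(Add(-10, f), f), Pow(-19, -1))), Mul(-1, f))) = Mul(Rational(1, 3), Add(Add(Rational(-5, 2), Mul(Add(-10, Mul(2, f)), Rational(-1, 19))), Mul(-1, f))) = Mul(Rational(1, 3), Add(Add(Rational(-5, 2), Add(Rational(10, 19), Mul(Rational(-2, 19), f))), Mul(-1, f))) = Mul(Rational(1, 3), Add(Add(Rational(-75, 38), Mul(Rational(-2, 19), f)), Mul(-1, f))) = Mul(Rational(1, 3), Add(Rational(-75, 38), Mul(Rational(-21, 19), f))) = Add(Rational(-25, 38), Mul(Rational(-7, 19), f)))
Mul(Add(Function('H')(-2069), -3343959), Pow(Add(-3114017, 2959029), -1)) = Mul(Add(Add(Rational(-25, 38), Mul(Rational(-7, 19), -2069)), -3343959), Pow(Add(-3114017, 2959029), -1)) = Mul(Add(Add(Rational(-25, 38), Rational(14483, 19)), -3343959), Pow(-154988, -1)) = Mul(Add(Rational(28941, 38), -3343959), Rational(-1, 154988)) = Mul(Rational(-127041501, 38), Rational(-1, 154988)) = Rational(127041501, 5889544)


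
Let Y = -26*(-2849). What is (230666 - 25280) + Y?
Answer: 279460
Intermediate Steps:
Y = 74074
(230666 - 25280) + Y = (230666 - 25280) + 74074 = 205386 + 74074 = 279460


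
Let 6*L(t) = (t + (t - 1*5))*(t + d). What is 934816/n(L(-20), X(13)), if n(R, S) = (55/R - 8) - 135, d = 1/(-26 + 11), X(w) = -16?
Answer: -281379616/42933 ≈ -6553.9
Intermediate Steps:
d = -1/15 (d = 1/(-15) = -1/15 ≈ -0.066667)
L(t) = (-5 + 2*t)*(-1/15 + t)/6 (L(t) = ((t + (t - 1*5))*(t - 1/15))/6 = ((t + (t - 5))*(-1/15 + t))/6 = ((t + (-5 + t))*(-1/15 + t))/6 = ((-5 + 2*t)*(-1/15 + t))/6 = (-5 + 2*t)*(-1/15 + t)/6)
n(R, S) = -143 + 55/R (n(R, S) = (-8 + 55/R) - 135 = -143 + 55/R)
934816/n(L(-20), X(13)) = 934816/(-143 + 55/(1/18 - 77/90*(-20) + (⅓)*(-20)²)) = 934816/(-143 + 55/(1/18 + 154/9 + (⅓)*400)) = 934816/(-143 + 55/(1/18 + 154/9 + 400/3)) = 934816/(-143 + 55/(301/2)) = 934816/(-143 + 55*(2/301)) = 934816/(-143 + 110/301) = 934816/(-42933/301) = 934816*(-301/42933) = -281379616/42933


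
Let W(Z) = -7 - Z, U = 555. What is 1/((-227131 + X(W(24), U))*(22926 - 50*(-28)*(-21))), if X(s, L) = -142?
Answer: 1/1471365402 ≈ 6.7964e-10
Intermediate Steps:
1/((-227131 + X(W(24), U))*(22926 - 50*(-28)*(-21))) = 1/((-227131 - 142)*(22926 - 50*(-28)*(-21))) = 1/(-227273*(22926 + 1400*(-21))) = 1/(-227273*(22926 - 29400)) = 1/(-227273*(-6474)) = 1/1471365402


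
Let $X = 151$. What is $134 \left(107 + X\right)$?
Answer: $34572$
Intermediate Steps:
$134 \left(107 + X\right) = 134 \left(107 + 151\right) = 134 \cdot 258 = 34572$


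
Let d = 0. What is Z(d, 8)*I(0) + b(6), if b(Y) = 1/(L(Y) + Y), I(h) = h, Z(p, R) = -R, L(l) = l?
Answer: 1/12 ≈ 0.083333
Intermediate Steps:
b(Y) = 1/(2*Y) (b(Y) = 1/(Y + Y) = 1/(2*Y))
Z(d, 8)*I(0) + b(6) = -1*8*0 + (½)/6 = -8*0 + (½)*(⅙) = 0 + 1/12 = 1/12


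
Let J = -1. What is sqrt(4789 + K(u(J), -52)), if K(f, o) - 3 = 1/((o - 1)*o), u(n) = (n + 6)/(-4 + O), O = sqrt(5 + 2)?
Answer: 3*sqrt(1011050313)/1378 ≈ 69.224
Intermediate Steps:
O = sqrt(7) ≈ 2.6458
u(n) = (6 + n)/(-4 + sqrt(7)) (u(n) = (n + 6)/(-4 + sqrt(7)) = (6 + n)/(-4 + sqrt(7)))
K(f, o) = 3 + 1/(o*(-1 + o)) (K(f, o) = 3 + 1/((o - 1)*o) = 3 + 1/((-1 + o)*o) = 3 + 1/(o*(-1 + o)))
sqrt(4789 + K(u(J), -52)) = sqrt(4789 + (1 - 3*(-52) + 3*(-52)**2)/((-52)*(-1 - 52))) = sqrt(4789 - 1/52*(1 + 156 + 3*2704)/(-53)) = sqrt(4789 - 1/52*(-1/53)*(1 + 156 + 8112)) = sqrt(4789 - 1/52*(-1/53)*8269) = sqrt(4789 + 8269/2756) = sqrt(13206753/2756) = 3*sqrt(1011050313)/1378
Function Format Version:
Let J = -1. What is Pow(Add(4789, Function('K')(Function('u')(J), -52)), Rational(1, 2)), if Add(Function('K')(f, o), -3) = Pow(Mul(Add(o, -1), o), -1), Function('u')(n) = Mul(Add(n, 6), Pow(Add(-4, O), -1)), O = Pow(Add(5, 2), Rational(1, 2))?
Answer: Mul(Rational(3, 1378), Pow(1011050313, Rational(1, 2))) ≈ 69.224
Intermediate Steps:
O = Pow(7, Rational(1, 2)) ≈ 2.6458
Function('u')(n) = Mul(Pow(Add(-4, Pow(7, Rational(1, 2))), -1), Add(6, n)) (Function('u')(n) = Mul(Add(n, 6), Pow(Add(-4, Pow(7, Rational(1, 2))), -1)) = Mul(Add(6, n), Pow(Add(-4, Pow(7, Rational(1, 2))), -1)) = Mul(Pow(Add(-4, Pow(7, Rational(1, 2))), -1), Add(6, n)))
Function('K')(f, o) = Add(3, Mul(Pow(o, -1), Pow(Add(-1, o), -1))) (Function('K')(f, o) = Add(3, Pow(Mul(Add(o, -1), o), -1)) = Add(3, Pow(Mul(Add(-1, o), o), -1)) = Add(3, Pow(Mul(o, Add(-1, o)), -1)) = Add(3, Mul(Pow(o, -1), Pow(Add(-1, o), -1))))
Pow(Add(4789, Function('K')(Function('u')(J), -52)), Rational(1, 2)) = Pow(Add(4789, Mul(Pow(-52, -1), Pow(Add(-1, -52), -1), Add(1, Mul(-3, -52), Mul(3, Pow(-52, 2))))), Rational(1, 2)) = Pow(Add(4789, Mul(Rational(-1, 52), Pow(-53, -1), Add(1, 156, Mul(3, 2704)))), Rational(1, 2)) = Pow(Add(4789, Mul(Rational(-1, 52), Rational(-1, 53), Add(1, 156, 8112))), Rational(1, 2)) = Pow(Add(4789, Mul(Rational(-1, 52), Rational(-1, 53), 8269)), Rational(1, 2)) = Pow(Add(4789, Rational(8269, 2756)), Rational(1, 2)) = Pow(Rational(13206753, 2756), Rational(1, 2)) = Mul(Rational(3, 1378), Pow(1011050313, Rational(1, 2)))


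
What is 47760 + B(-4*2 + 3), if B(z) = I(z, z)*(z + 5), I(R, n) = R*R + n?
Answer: 47760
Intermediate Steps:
I(R, n) = n + R**2 (I(R, n) = R**2 + n = n + R**2)
B(z) = (5 + z)*(z + z**2) (B(z) = (z + z**2)*(z + 5) = (z + z**2)*(5 + z) = (5 + z)*(z + z**2))
47760 + B(-4*2 + 3) = 47760 + (-4*2 + 3)*(1 + (-4*2 + 3))*(5 + (-4*2 + 3)) = 47760 + (-8 + 3)*(1 + (-8 + 3))*(5 + (-8 + 3)) = 47760 - 5*(1 - 5)*(5 - 5) = 47760 - 5*(-4)*0 = 47760 + 0 = 47760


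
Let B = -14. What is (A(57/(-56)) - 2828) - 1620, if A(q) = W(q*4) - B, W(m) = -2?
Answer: -4436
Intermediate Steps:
A(q) = 12 (A(q) = -2 - 1*(-14) = -2 + 14 = 12)
(A(57/(-56)) - 2828) - 1620 = (12 - 2828) - 1620 = -2816 - 1620 = -4436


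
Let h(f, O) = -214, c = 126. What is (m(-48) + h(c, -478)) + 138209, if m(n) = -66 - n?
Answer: 137977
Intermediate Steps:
(m(-48) + h(c, -478)) + 138209 = ((-66 - 1*(-48)) - 214) + 138209 = ((-66 + 48) - 214) + 138209 = (-18 - 214) + 138209 = -232 + 138209 = 137977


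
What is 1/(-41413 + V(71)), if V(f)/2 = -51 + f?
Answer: -1/41373 ≈ -2.4170e-5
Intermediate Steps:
V(f) = -102 + 2*f (V(f) = 2*(-51 + f) = -102 + 2*f)
1/(-41413 + V(71)) = 1/(-41413 + (-102 + 2*71)) = 1/(-41413 + (-102 + 142)) = 1/(-41413 + 40) = 1/(-41373) = -1/41373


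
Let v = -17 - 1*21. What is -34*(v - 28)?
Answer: 2244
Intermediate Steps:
v = -38 (v = -17 - 21 = -38)
-34*(v - 28) = -34*(-38 - 28) = -34*(-66) = 2244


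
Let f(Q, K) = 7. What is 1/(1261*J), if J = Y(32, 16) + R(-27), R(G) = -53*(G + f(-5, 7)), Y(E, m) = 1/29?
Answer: 29/38764401 ≈ 7.4811e-7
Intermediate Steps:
Y(E, m) = 1/29
R(G) = -371 - 53*G (R(G) = -53*(G + 7) = -53*(7 + G) = -371 - 53*G)
J = 30741/29 (J = 1/29 + (-371 - 53*(-27)) = 1/29 + (-371 + 1431) = 1/29 + 1060 = 30741/29 ≈ 1060.0)
1/(1261*J) = 1/(1261*(30741/29)) = (1/1261)*(29/30741) = 29/38764401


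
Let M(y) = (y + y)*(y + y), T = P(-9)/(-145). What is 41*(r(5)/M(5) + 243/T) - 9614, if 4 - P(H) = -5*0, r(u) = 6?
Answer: -37077029/100 ≈ -3.7077e+5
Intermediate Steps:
P(H) = 4 (P(H) = 4 - (-5)*0 = 4 - 1*0 = 4 + 0 = 4)
T = -4/145 (T = 4/(-145) = 4*(-1/145) = -4/145 ≈ -0.027586)
M(y) = 4*y**2 (M(y) = (2*y)*(2*y) = 4*y**2)
41*(r(5)/M(5) + 243/T) - 9614 = 41*(6/((4*5**2)) + 243/(-4/145)) - 9614 = 41*(6/((4*25)) + 243*(-145/4)) - 9614 = 41*(6/100 - 35235/4) - 9614 = 41*(6*(1/100) - 35235/4) - 9614 = 41*(3/50 - 35235/4) - 9614 = 41*(-880869/100) - 9614 = -36115629/100 - 9614 = -37077029/100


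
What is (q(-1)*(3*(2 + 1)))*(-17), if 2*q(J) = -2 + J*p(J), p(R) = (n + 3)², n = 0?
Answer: 1683/2 ≈ 841.50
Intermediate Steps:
p(R) = 9 (p(R) = (0 + 3)² = 3² = 9)
q(J) = -1 + 9*J/2 (q(J) = (-2 + J*9)/2 = (-2 + 9*J)/2 = -1 + 9*J/2)
(q(-1)*(3*(2 + 1)))*(-17) = ((-1 + (9/2)*(-1))*(3*(2 + 1)))*(-17) = ((-1 - 9/2)*(3*3))*(-17) = -11/2*9*(-17) = -99/2*(-17) = 1683/2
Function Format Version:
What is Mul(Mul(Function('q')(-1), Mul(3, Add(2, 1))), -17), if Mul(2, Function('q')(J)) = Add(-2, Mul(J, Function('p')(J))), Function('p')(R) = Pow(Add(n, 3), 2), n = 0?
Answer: Rational(1683, 2) ≈ 841.50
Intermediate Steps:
Function('p')(R) = 9 (Function('p')(R) = Pow(Add(0, 3), 2) = Pow(3, 2) = 9)
Function('q')(J) = Add(-1, Mul(Rational(9, 2), J)) (Function('q')(J) = Mul(Rational(1, 2), Add(-2, Mul(J, 9))) = Mul(Rational(1, 2), Add(-2, Mul(9, J))) = Add(-1, Mul(Rational(9, 2), J)))
Mul(Mul(Function('q')(-1), Mul(3, Add(2, 1))), -17) = Mul(Mul(Add(-1, Mul(Rational(9, 2), -1)), Mul(3, Add(2, 1))), -17) = Mul(Mul(Add(-1, Rational(-9, 2)), Mul(3, 3)), -17) = Mul(Mul(Rational(-11, 2), 9), -17) = Mul(Rational(-99, 2), -17) = Rational(1683, 2)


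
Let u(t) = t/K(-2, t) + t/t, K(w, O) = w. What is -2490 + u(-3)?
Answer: -4975/2 ≈ -2487.5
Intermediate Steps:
u(t) = 1 - t/2 (u(t) = t/(-2) + t/t = t*(-1/2) + 1 = -t/2 + 1 = 1 - t/2)
-2490 + u(-3) = -2490 + (1 - 1/2*(-3)) = -2490 + (1 + 3/2) = -2490 + 5/2 = -4975/2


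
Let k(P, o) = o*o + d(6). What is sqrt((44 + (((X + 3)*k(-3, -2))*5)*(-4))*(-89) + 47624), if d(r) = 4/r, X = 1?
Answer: 2*sqrt(173103)/3 ≈ 277.37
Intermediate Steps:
k(P, o) = 2/3 + o**2 (k(P, o) = o*o + 4/6 = o**2 + 4*(1/6) = o**2 + 2/3 = 2/3 + o**2)
sqrt((44 + (((X + 3)*k(-3, -2))*5)*(-4))*(-89) + 47624) = sqrt((44 + (((1 + 3)*(2/3 + (-2)**2))*5)*(-4))*(-89) + 47624) = sqrt((44 + ((4*(2/3 + 4))*5)*(-4))*(-89) + 47624) = sqrt((44 + ((4*(14/3))*5)*(-4))*(-89) + 47624) = sqrt((44 + ((56/3)*5)*(-4))*(-89) + 47624) = sqrt((44 + (280/3)*(-4))*(-89) + 47624) = sqrt((44 - 1120/3)*(-89) + 47624) = sqrt(-988/3*(-89) + 47624) = sqrt(87932/3 + 47624) = sqrt(230804/3) = 2*sqrt(173103)/3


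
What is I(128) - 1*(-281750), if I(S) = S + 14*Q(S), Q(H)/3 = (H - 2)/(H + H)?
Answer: 18041515/64 ≈ 2.8190e+5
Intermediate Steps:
Q(H) = 3*(-2 + H)/(2*H) (Q(H) = 3*((H - 2)/(H + H)) = 3*((-2 + H)/((2*H))) = 3*((-2 + H)*(1/(2*H))) = 3*((-2 + H)/(2*H)) = 3*(-2 + H)/(2*H))
I(S) = 21 + S - 42/S (I(S) = S + 14*(3/2 - 3/S) = S + (21 - 42/S) = 21 + S - 42/S)
I(128) - 1*(-281750) = (21 + 128 - 42/128) - 1*(-281750) = (21 + 128 - 42*1/128) + 281750 = (21 + 128 - 21/64) + 281750 = 9515/64 + 281750 = 18041515/64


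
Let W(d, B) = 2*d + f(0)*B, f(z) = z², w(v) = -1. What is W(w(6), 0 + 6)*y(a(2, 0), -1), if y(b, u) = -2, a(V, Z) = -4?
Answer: 4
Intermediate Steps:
W(d, B) = 2*d (W(d, B) = 2*d + 0²*B = 2*d + 0*B = 2*d + 0 = 2*d)
W(w(6), 0 + 6)*y(a(2, 0), -1) = (2*(-1))*(-2) = -2*(-2) = 4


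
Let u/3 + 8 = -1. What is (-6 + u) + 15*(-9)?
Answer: -168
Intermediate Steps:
u = -27 (u = -24 + 3*(-1) = -24 - 3 = -27)
(-6 + u) + 15*(-9) = (-6 - 27) + 15*(-9) = -33 - 135 = -168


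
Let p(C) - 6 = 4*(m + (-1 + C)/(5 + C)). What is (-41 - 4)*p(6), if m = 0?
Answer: -3870/11 ≈ -351.82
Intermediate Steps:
p(C) = 6 + 4*(-1 + C)/(5 + C) (p(C) = 6 + 4*(0 + (-1 + C)/(5 + C)) = 6 + 4*((-1 + C)/(5 + C)) = 6 + 4*(-1 + C)/(5 + C))
(-41 - 4)*p(6) = (-41 - 4)*(2*(13 + 5*6)/(5 + 6)) = -90*(13 + 30)/11 = -90*43/11 = -45*86/11 = -3870/11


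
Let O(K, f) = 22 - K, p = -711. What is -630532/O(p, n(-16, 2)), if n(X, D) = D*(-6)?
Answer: -630532/733 ≈ -860.21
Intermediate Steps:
n(X, D) = -6*D
-630532/O(p, n(-16, 2)) = -630532/(22 - 1*(-711)) = -630532/(22 + 711) = -630532/733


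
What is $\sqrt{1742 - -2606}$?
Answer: $2 \sqrt{1087} \approx 65.939$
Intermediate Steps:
$\sqrt{1742 - -2606} = \sqrt{1742 + 2606} = \sqrt{4348} = 2 \sqrt{1087}$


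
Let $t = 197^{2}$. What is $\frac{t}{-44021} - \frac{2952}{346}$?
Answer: $- \frac{71688953}{7615633} \approx -9.4134$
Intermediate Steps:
$t = 38809$
$\frac{t}{-44021} - \frac{2952}{346} = \frac{38809}{-44021} - \frac{2952}{346} = 38809 \left(- \frac{1}{44021}\right) - \frac{1476}{173} = - \frac{38809}{44021} - \frac{1476}{173} = - \frac{71688953}{7615633}$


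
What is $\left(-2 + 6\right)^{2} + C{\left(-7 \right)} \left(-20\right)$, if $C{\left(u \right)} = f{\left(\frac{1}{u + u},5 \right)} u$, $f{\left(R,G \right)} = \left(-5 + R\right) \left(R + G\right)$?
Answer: $- \frac{24383}{7} \approx -3483.3$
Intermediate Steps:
$f{\left(R,G \right)} = \left(-5 + R\right) \left(G + R\right)$
$C{\left(u \right)} = u \left(-25 + \frac{1}{4 u^{2}}\right)$ ($C{\left(u \right)} = \left(\left(\frac{1}{u + u}\right)^{2} - 25 - \frac{5}{u + u} + \frac{5}{u + u}\right) u = \left(\left(\frac{1}{2 u}\right)^{2} - 25 - \frac{5}{2 u} + \frac{5}{2 u}\right) u = \left(\left(\frac{1}{2 u}\right)^{2} - 25 - 5 \frac{1}{2 u} + 5 \frac{1}{2 u}\right) u = \left(\frac{1}{4 u^{2}} - 25 - \frac{5}{2 u} + \frac{5}{2 u}\right) u = \left(-25 + \frac{1}{4 u^{2}}\right) u = u \left(-25 + \frac{1}{4 u^{2}}\right)$)
$\left(-2 + 6\right)^{2} + C{\left(-7 \right)} \left(-20\right) = \left(-2 + 6\right)^{2} + \left(\left(-25\right) \left(-7\right) + \frac{1}{4 \left(-7\right)}\right) \left(-20\right) = 4^{2} + \left(175 + \frac{1}{4} \left(- \frac{1}{7}\right)\right) \left(-20\right) = 16 + \left(175 - \frac{1}{28}\right) \left(-20\right) = 16 + \frac{4899}{28} \left(-20\right) = 16 - \frac{24495}{7} = - \frac{24383}{7}$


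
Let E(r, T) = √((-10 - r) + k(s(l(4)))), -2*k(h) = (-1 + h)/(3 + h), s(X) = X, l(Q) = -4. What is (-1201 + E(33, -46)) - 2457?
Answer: -3658 + I*√182/2 ≈ -3658.0 + 6.7454*I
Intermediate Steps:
k(h) = -(-1 + h)/(2*(3 + h))
E(r, T) = √(-25/2 - r) (E(r, T) = √((-10 - r) + (1 - 1*(-4))/(2*(3 - 4))) = √((-10 - r) + (½)*(1 + 4)/(-1)) = √((-10 - r) + (½)*(-1)*5) = √((-10 - r) - 5/2) = √(-25/2 - r))
(-1201 + E(33, -46)) - 2457 = (-1201 + √(-50 - 4*33)/2) - 2457 = (-1201 + √(-50 - 132)/2) - 2457 = (-1201 + √(-182)/2) - 2457 = (-1201 + (I*√182)/2) - 2457 = (-1201 + I*√182/2) - 2457 = -3658 + I*√182/2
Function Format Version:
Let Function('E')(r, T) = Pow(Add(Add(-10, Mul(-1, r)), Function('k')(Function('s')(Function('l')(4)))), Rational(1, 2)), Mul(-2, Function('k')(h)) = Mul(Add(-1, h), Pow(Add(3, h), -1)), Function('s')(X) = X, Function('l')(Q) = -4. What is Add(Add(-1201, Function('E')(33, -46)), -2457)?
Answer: Add(-3658, Mul(Rational(1, 2), I, Pow(182, Rational(1, 2)))) ≈ Add(-3658.0, Mul(6.7454, I))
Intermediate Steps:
Function('k')(h) = Mul(Rational(-1, 2), Pow(Add(3, h), -1), Add(-1, h)) (Function('k')(h) = Mul(Rational(-1, 2), Mul(Add(-1, h), Pow(Add(3, h), -1))) = Mul(Rational(-1, 2), Mul(Pow(Add(3, h), -1), Add(-1, h))) = Mul(Rational(-1, 2), Pow(Add(3, h), -1), Add(-1, h)))
Function('E')(r, T) = Pow(Add(Rational(-25, 2), Mul(-1, r)), Rational(1, 2)) (Function('E')(r, T) = Pow(Add(Add(-10, Mul(-1, r)), Mul(Rational(1, 2), Pow(Add(3, -4), -1), Add(1, Mul(-1, -4)))), Rational(1, 2)) = Pow(Add(Add(-10, Mul(-1, r)), Mul(Rational(1, 2), Pow(-1, -1), Add(1, 4))), Rational(1, 2)) = Pow(Add(Add(-10, Mul(-1, r)), Mul(Rational(1, 2), -1, 5)), Rational(1, 2)) = Pow(Add(Add(-10, Mul(-1, r)), Rational(-5, 2)), Rational(1, 2)) = Pow(Add(Rational(-25, 2), Mul(-1, r)), Rational(1, 2)))
Add(Add(-1201, Function('E')(33, -46)), -2457) = Add(Add(-1201, Mul(Rational(1, 2), Pow(Add(-50, Mul(-4, 33)), Rational(1, 2)))), -2457) = Add(Add(-1201, Mul(Rational(1, 2), Pow(Add(-50, -132), Rational(1, 2)))), -2457) = Add(Add(-1201, Mul(Rational(1, 2), Pow(-182, Rational(1, 2)))), -2457) = Add(Add(-1201, Mul(Rational(1, 2), Mul(I, Pow(182, Rational(1, 2))))), -2457) = Add(Add(-1201, Mul(Rational(1, 2), I, Pow(182, Rational(1, 2)))), -2457) = Add(-3658, Mul(Rational(1, 2), I, Pow(182, Rational(1, 2))))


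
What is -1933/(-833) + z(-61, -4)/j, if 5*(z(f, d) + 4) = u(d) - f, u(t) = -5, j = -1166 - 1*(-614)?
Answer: 442091/191590 ≈ 2.3075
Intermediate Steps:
j = -552 (j = -1166 + 614 = -552)
z(f, d) = -5 - f/5 (z(f, d) = -4 + (-5 - f)/5 = -4 + (-1 - f/5) = -5 - f/5)
-1933/(-833) + z(-61, -4)/j = -1933/(-833) + (-5 - ⅕*(-61))/(-552) = -1933*(-1/833) + (-5 + 61/5)*(-1/552) = 1933/833 + (36/5)*(-1/552) = 1933/833 - 3/230 = 442091/191590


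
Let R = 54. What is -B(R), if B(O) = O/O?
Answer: -1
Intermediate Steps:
B(O) = 1
-B(R) = -1*1 = -1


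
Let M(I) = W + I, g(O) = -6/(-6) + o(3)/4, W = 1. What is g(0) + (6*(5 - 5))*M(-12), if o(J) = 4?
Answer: 2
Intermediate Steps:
g(O) = 2 (g(O) = -6/(-6) + 4/4 = -6*(-⅙) + 4*(¼) = 1 + 1 = 2)
M(I) = 1 + I
g(0) + (6*(5 - 5))*M(-12) = 2 + (6*(5 - 5))*(1 - 12) = 2 + (6*0)*(-11) = 2 + 0*(-11) = 2 + 0 = 2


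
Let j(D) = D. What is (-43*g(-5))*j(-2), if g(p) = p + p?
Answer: -860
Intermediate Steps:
g(p) = 2*p
(-43*g(-5))*j(-2) = -86*(-5)*(-2) = -43*(-10)*(-2) = 430*(-2) = -860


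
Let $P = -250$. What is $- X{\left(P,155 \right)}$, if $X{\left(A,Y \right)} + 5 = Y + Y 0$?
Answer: $-150$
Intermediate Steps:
$X{\left(A,Y \right)} = -5 + Y$ ($X{\left(A,Y \right)} = -5 + \left(Y + Y 0\right) = -5 + \left(Y + 0\right) = -5 + Y$)
$- X{\left(P,155 \right)} = - (-5 + 155) = \left(-1\right) 150 = -150$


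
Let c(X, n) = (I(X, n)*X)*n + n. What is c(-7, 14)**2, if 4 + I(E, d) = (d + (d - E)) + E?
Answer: 5466244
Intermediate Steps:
I(E, d) = -4 + 2*d (I(E, d) = -4 + ((d + (d - E)) + E) = -4 + ((-E + 2*d) + E) = -4 + 2*d)
c(X, n) = n + X*n*(-4 + 2*n) (c(X, n) = ((-4 + 2*n)*X)*n + n = (X*(-4 + 2*n))*n + n = X*n*(-4 + 2*n) + n = n + X*n*(-4 + 2*n))
c(-7, 14)**2 = (14*(1 + 2*(-7)*(-2 + 14)))**2 = (14*(1 + 2*(-7)*12))**2 = (14*(1 - 168))**2 = (14*(-167))**2 = (-2338)**2 = 5466244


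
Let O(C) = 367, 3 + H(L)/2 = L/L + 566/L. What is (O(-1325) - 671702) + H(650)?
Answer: -218184609/325 ≈ -6.7134e+5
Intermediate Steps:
H(L) = -4 + 1132/L (H(L) = -6 + 2*(L/L + 566/L) = -6 + 2*(1 + 566/L) = -6 + (2 + 1132/L) = -4 + 1132/L)
(O(-1325) - 671702) + H(650) = (367 - 671702) + (-4 + 1132/650) = -671335 + (-4 + 1132*(1/650)) = -671335 + (-4 + 566/325) = -671335 - 734/325 = -218184609/325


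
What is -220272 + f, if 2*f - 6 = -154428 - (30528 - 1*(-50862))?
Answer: -338178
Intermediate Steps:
f = -117906 (f = 3 + (-154428 - (30528 - 1*(-50862)))/2 = 3 + (-154428 - (30528 + 50862))/2 = 3 + (-154428 - 1*81390)/2 = 3 + (-154428 - 81390)/2 = 3 + (½)*(-235818) = 3 - 117909 = -117906)
-220272 + f = -220272 - 117906 = -338178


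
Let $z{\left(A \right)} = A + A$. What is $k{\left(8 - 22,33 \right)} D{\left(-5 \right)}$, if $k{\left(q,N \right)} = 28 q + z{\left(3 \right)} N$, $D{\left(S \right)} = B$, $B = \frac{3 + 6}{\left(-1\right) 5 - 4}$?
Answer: $194$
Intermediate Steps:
$B = -1$ ($B = \frac{9}{-5 - 4} = \frac{9}{-9} = 9 \left(- \frac{1}{9}\right) = -1$)
$D{\left(S \right)} = -1$
$z{\left(A \right)} = 2 A$
$k{\left(q,N \right)} = 6 N + 28 q$ ($k{\left(q,N \right)} = 28 q + 2 \cdot 3 N = 28 q + 6 N = 6 N + 28 q$)
$k{\left(8 - 22,33 \right)} D{\left(-5 \right)} = \left(6 \cdot 33 + 28 \left(8 - 22\right)\right) \left(-1\right) = \left(198 + 28 \left(8 - 22\right)\right) \left(-1\right) = \left(198 + 28 \left(-14\right)\right) \left(-1\right) = \left(198 - 392\right) \left(-1\right) = \left(-194\right) \left(-1\right) = 194$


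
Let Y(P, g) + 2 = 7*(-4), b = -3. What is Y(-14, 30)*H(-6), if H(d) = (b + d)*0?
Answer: 0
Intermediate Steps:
Y(P, g) = -30 (Y(P, g) = -2 + 7*(-4) = -2 - 28 = -30)
H(d) = 0 (H(d) = (-3 + d)*0 = 0)
Y(-14, 30)*H(-6) = -30*0 = 0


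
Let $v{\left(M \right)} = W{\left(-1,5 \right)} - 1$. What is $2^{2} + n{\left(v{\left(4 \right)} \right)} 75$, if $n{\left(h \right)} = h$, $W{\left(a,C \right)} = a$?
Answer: $-146$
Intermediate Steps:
$v{\left(M \right)} = -2$ ($v{\left(M \right)} = -1 - 1 = -2$)
$2^{2} + n{\left(v{\left(4 \right)} \right)} 75 = 2^{2} - 150 = 4 - 150 = -146$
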